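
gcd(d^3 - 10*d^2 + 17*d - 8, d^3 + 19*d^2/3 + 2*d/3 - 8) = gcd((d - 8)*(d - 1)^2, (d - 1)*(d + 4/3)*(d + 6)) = d - 1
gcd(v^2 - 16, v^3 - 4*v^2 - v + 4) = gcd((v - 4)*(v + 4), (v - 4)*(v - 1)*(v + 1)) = v - 4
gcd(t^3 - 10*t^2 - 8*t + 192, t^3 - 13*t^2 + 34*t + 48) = t^2 - 14*t + 48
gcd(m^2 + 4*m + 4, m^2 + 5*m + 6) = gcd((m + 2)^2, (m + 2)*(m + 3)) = m + 2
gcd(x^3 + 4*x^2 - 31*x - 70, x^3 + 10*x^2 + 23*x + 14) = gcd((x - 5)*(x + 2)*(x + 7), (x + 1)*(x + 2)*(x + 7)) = x^2 + 9*x + 14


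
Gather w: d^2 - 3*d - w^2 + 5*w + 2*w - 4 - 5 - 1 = d^2 - 3*d - w^2 + 7*w - 10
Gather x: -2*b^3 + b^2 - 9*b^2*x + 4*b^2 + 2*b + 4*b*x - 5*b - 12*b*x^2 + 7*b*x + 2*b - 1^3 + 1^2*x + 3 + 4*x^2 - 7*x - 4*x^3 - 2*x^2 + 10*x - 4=-2*b^3 + 5*b^2 - b - 4*x^3 + x^2*(2 - 12*b) + x*(-9*b^2 + 11*b + 4) - 2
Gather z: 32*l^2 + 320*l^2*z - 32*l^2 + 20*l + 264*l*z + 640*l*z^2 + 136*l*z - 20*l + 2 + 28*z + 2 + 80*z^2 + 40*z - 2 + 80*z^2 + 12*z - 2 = z^2*(640*l + 160) + z*(320*l^2 + 400*l + 80)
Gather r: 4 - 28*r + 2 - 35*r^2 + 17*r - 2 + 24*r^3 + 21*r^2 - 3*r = 24*r^3 - 14*r^2 - 14*r + 4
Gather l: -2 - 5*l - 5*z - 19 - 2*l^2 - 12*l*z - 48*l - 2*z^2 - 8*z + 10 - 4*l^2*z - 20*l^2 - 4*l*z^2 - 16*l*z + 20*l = l^2*(-4*z - 22) + l*(-4*z^2 - 28*z - 33) - 2*z^2 - 13*z - 11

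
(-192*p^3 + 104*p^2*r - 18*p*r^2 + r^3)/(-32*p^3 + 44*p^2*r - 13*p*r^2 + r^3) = (6*p - r)/(p - r)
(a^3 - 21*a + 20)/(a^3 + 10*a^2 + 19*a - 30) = (a - 4)/(a + 6)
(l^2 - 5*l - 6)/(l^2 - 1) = (l - 6)/(l - 1)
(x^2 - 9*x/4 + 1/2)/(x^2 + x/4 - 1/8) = 2*(x - 2)/(2*x + 1)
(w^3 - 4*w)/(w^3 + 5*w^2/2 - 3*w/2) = 2*(w^2 - 4)/(2*w^2 + 5*w - 3)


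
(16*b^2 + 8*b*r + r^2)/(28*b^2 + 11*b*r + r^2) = (4*b + r)/(7*b + r)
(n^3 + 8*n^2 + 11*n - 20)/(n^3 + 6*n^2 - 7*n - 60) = (n - 1)/(n - 3)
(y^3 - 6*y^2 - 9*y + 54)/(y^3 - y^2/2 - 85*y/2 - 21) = 2*(-y^3 + 6*y^2 + 9*y - 54)/(-2*y^3 + y^2 + 85*y + 42)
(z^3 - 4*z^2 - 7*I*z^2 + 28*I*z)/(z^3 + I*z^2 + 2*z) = (z^2 - 4*z - 7*I*z + 28*I)/(z^2 + I*z + 2)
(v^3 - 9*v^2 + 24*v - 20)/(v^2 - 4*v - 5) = (v^2 - 4*v + 4)/(v + 1)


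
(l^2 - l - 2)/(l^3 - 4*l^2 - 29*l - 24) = (l - 2)/(l^2 - 5*l - 24)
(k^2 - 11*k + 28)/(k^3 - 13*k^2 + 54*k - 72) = (k - 7)/(k^2 - 9*k + 18)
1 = 1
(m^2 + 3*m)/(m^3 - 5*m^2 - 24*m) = 1/(m - 8)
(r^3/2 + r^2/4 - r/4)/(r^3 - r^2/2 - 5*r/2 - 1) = r*(2*r - 1)/(2*(2*r^2 - 3*r - 2))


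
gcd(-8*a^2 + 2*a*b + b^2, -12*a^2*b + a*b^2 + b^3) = 4*a + b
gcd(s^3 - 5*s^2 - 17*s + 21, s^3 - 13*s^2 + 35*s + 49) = s - 7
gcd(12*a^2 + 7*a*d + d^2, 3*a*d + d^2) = 3*a + d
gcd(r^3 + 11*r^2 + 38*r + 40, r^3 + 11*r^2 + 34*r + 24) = r + 4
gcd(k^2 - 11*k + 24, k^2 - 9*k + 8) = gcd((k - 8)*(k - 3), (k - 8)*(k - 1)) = k - 8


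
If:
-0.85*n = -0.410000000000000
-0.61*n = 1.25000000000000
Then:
No Solution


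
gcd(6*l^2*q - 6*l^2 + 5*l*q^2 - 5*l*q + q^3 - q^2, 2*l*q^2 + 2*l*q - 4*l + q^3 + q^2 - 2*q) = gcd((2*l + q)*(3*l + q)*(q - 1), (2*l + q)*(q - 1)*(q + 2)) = 2*l*q - 2*l + q^2 - q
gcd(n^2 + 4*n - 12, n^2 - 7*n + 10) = n - 2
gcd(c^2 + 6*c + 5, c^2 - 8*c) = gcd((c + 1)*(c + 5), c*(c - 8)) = 1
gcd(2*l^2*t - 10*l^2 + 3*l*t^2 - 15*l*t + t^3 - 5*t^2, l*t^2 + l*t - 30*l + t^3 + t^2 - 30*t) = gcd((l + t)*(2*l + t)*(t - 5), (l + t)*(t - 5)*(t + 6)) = l*t - 5*l + t^2 - 5*t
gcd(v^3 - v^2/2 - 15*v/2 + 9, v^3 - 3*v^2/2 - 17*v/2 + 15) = v^2 + v - 6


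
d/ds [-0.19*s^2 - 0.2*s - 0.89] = -0.38*s - 0.2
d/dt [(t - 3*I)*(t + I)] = 2*t - 2*I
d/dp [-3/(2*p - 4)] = 3/(2*(p - 2)^2)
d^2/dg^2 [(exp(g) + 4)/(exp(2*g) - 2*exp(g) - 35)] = (exp(4*g) + 18*exp(3*g) + 186*exp(2*g) + 506*exp(g) + 945)*exp(g)/(exp(6*g) - 6*exp(5*g) - 93*exp(4*g) + 412*exp(3*g) + 3255*exp(2*g) - 7350*exp(g) - 42875)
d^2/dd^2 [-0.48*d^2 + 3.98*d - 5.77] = -0.960000000000000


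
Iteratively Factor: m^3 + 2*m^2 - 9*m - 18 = (m - 3)*(m^2 + 5*m + 6) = (m - 3)*(m + 3)*(m + 2)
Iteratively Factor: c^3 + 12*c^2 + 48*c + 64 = (c + 4)*(c^2 + 8*c + 16) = (c + 4)^2*(c + 4)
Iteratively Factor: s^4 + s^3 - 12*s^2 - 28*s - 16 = (s + 2)*(s^3 - s^2 - 10*s - 8) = (s - 4)*(s + 2)*(s^2 + 3*s + 2) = (s - 4)*(s + 2)^2*(s + 1)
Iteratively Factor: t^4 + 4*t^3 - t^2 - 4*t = (t)*(t^3 + 4*t^2 - t - 4) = t*(t + 1)*(t^2 + 3*t - 4) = t*(t - 1)*(t + 1)*(t + 4)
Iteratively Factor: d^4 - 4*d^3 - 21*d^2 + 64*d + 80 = (d - 5)*(d^3 + d^2 - 16*d - 16) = (d - 5)*(d - 4)*(d^2 + 5*d + 4) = (d - 5)*(d - 4)*(d + 1)*(d + 4)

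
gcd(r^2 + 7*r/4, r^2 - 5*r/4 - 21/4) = r + 7/4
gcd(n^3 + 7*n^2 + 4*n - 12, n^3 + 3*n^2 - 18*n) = n + 6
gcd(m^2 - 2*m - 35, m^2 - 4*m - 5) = 1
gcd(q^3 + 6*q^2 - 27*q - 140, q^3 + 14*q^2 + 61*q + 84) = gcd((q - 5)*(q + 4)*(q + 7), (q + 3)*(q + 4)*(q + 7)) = q^2 + 11*q + 28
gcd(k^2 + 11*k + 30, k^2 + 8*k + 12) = k + 6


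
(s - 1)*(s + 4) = s^2 + 3*s - 4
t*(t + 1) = t^2 + t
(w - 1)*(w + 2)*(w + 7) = w^3 + 8*w^2 + 5*w - 14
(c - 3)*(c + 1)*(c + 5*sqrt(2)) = c^3 - 2*c^2 + 5*sqrt(2)*c^2 - 10*sqrt(2)*c - 3*c - 15*sqrt(2)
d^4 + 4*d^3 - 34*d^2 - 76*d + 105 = (d - 5)*(d - 1)*(d + 3)*(d + 7)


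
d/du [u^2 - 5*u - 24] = 2*u - 5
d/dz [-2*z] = -2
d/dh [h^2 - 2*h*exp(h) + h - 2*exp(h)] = -2*h*exp(h) + 2*h - 4*exp(h) + 1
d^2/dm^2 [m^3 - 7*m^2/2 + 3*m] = 6*m - 7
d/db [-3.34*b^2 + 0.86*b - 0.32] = 0.86 - 6.68*b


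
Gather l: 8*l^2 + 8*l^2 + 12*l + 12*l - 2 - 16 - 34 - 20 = 16*l^2 + 24*l - 72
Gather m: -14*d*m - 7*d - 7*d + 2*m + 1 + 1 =-14*d + m*(2 - 14*d) + 2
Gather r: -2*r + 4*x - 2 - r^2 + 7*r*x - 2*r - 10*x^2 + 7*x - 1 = -r^2 + r*(7*x - 4) - 10*x^2 + 11*x - 3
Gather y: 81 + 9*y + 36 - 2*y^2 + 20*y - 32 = -2*y^2 + 29*y + 85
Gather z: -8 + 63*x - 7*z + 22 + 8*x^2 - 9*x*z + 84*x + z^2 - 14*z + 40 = 8*x^2 + 147*x + z^2 + z*(-9*x - 21) + 54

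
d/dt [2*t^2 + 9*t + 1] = 4*t + 9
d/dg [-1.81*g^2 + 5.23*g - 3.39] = 5.23 - 3.62*g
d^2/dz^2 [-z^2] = -2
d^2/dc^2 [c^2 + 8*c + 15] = 2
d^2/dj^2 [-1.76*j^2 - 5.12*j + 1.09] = -3.52000000000000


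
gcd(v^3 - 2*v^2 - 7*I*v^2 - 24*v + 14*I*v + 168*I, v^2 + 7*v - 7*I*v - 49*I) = v - 7*I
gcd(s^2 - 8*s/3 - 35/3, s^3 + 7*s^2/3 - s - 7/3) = s + 7/3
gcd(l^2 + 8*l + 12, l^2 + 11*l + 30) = l + 6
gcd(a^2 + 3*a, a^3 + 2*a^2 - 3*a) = a^2 + 3*a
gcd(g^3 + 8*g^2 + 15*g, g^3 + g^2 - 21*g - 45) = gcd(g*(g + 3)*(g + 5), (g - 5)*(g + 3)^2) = g + 3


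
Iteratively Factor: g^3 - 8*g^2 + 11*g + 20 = (g - 5)*(g^2 - 3*g - 4) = (g - 5)*(g - 4)*(g + 1)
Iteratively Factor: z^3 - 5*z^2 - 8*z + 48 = (z + 3)*(z^2 - 8*z + 16) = (z - 4)*(z + 3)*(z - 4)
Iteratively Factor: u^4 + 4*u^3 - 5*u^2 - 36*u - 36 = (u + 2)*(u^3 + 2*u^2 - 9*u - 18) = (u - 3)*(u + 2)*(u^2 + 5*u + 6) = (u - 3)*(u + 2)^2*(u + 3)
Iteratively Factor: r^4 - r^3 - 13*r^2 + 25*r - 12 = (r + 4)*(r^3 - 5*r^2 + 7*r - 3) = (r - 1)*(r + 4)*(r^2 - 4*r + 3) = (r - 1)^2*(r + 4)*(r - 3)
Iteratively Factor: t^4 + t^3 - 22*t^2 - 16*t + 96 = (t - 2)*(t^3 + 3*t^2 - 16*t - 48) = (t - 2)*(t + 4)*(t^2 - t - 12) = (t - 2)*(t + 3)*(t + 4)*(t - 4)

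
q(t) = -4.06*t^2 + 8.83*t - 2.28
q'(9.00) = -64.25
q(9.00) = -251.67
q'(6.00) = -39.89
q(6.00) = -95.46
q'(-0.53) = 13.13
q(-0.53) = -8.10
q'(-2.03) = 25.31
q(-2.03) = -36.94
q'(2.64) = -12.61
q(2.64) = -7.27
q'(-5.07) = 50.00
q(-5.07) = -151.41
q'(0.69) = 3.23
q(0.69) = 1.88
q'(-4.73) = 47.24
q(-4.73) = -134.88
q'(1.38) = -2.38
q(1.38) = 2.17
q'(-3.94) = 40.82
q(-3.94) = -100.10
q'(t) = 8.83 - 8.12*t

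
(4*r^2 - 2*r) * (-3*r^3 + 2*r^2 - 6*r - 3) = -12*r^5 + 14*r^4 - 28*r^3 + 6*r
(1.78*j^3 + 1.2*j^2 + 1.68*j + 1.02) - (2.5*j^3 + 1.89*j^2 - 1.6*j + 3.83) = -0.72*j^3 - 0.69*j^2 + 3.28*j - 2.81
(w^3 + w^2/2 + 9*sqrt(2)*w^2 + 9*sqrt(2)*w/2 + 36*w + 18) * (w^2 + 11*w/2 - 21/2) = w^5 + 6*w^4 + 9*sqrt(2)*w^4 + 113*w^3/4 + 54*sqrt(2)*w^3 - 279*sqrt(2)*w^2/4 + 843*w^2/4 - 279*w - 189*sqrt(2)*w/4 - 189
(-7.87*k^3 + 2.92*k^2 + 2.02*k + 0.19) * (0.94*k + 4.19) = -7.3978*k^4 - 30.2305*k^3 + 14.1336*k^2 + 8.6424*k + 0.7961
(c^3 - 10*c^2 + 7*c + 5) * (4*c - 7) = 4*c^4 - 47*c^3 + 98*c^2 - 29*c - 35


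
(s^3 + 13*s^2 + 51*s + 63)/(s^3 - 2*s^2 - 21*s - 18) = (s^2 + 10*s + 21)/(s^2 - 5*s - 6)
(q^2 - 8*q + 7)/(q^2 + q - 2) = (q - 7)/(q + 2)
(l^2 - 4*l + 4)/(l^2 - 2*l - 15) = (-l^2 + 4*l - 4)/(-l^2 + 2*l + 15)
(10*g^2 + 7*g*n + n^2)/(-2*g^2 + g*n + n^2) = (-5*g - n)/(g - n)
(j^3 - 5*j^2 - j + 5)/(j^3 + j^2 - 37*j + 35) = (j + 1)/(j + 7)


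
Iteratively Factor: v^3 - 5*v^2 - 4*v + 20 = (v + 2)*(v^2 - 7*v + 10) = (v - 5)*(v + 2)*(v - 2)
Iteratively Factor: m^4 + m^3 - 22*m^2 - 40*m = (m - 5)*(m^3 + 6*m^2 + 8*m) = (m - 5)*(m + 4)*(m^2 + 2*m) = m*(m - 5)*(m + 4)*(m + 2)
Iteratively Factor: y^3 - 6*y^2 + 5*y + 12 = (y + 1)*(y^2 - 7*y + 12) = (y - 4)*(y + 1)*(y - 3)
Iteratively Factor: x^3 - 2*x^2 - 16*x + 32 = (x + 4)*(x^2 - 6*x + 8) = (x - 4)*(x + 4)*(x - 2)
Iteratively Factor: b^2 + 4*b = (b + 4)*(b)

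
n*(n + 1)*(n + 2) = n^3 + 3*n^2 + 2*n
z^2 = z^2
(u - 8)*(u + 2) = u^2 - 6*u - 16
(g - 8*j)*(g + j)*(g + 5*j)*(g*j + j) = g^4*j - 2*g^3*j^2 + g^3*j - 43*g^2*j^3 - 2*g^2*j^2 - 40*g*j^4 - 43*g*j^3 - 40*j^4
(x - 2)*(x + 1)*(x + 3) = x^3 + 2*x^2 - 5*x - 6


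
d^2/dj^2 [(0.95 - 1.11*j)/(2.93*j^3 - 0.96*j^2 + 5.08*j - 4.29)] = (-57.175434*j^5 + 116.601108*j^4 - 11.757144*j^3 - 77.334204*j^2 + 71.278074*j - 7.17370400000001)/(25.153757*j^9 - 24.724512*j^8 + 138.93474*j^7 - 197.106543*j^6 + 313.284912*j^5 - 469.30788*j^4 + 418.397383*j^3 - 385.132176*j^2 + 280.478484*j - 78.953589)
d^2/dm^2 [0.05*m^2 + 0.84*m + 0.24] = 0.100000000000000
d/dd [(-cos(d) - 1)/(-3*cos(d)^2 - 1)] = (-3*sin(d)^2 + 6*cos(d) + 2)*sin(d)/(3*cos(d)^2 + 1)^2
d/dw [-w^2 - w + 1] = -2*w - 1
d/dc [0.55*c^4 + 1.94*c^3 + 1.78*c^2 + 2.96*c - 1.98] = 2.2*c^3 + 5.82*c^2 + 3.56*c + 2.96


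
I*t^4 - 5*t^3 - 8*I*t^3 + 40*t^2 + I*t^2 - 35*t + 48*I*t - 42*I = (t - 7)*(t + 2*I)*(t + 3*I)*(I*t - I)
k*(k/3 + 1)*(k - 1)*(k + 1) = k^4/3 + k^3 - k^2/3 - k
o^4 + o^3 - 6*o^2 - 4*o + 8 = (o - 2)*(o - 1)*(o + 2)^2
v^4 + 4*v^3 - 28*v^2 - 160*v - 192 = (v - 6)*(v + 2)*(v + 4)^2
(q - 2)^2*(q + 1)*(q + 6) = q^4 + 3*q^3 - 18*q^2 + 4*q + 24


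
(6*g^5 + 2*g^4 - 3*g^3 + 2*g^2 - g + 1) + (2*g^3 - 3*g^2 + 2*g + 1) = 6*g^5 + 2*g^4 - g^3 - g^2 + g + 2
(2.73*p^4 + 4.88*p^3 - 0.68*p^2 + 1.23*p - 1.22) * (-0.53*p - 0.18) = -1.4469*p^5 - 3.0778*p^4 - 0.518*p^3 - 0.5295*p^2 + 0.4252*p + 0.2196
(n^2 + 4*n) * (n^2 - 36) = n^4 + 4*n^3 - 36*n^2 - 144*n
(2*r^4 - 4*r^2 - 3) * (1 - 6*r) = -12*r^5 + 2*r^4 + 24*r^3 - 4*r^2 + 18*r - 3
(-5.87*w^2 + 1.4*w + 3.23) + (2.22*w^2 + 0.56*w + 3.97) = -3.65*w^2 + 1.96*w + 7.2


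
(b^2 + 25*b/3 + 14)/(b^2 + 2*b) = (b^2 + 25*b/3 + 14)/(b*(b + 2))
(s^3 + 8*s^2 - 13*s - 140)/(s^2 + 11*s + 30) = (s^2 + 3*s - 28)/(s + 6)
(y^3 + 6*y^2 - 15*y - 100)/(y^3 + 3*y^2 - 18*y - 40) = (y + 5)/(y + 2)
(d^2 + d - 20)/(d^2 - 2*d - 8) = (d + 5)/(d + 2)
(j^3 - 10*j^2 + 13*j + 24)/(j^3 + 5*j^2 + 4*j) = (j^2 - 11*j + 24)/(j*(j + 4))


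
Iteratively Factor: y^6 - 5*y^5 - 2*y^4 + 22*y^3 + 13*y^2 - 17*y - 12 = (y - 1)*(y^5 - 4*y^4 - 6*y^3 + 16*y^2 + 29*y + 12) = (y - 4)*(y - 1)*(y^4 - 6*y^2 - 8*y - 3) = (y - 4)*(y - 1)*(y + 1)*(y^3 - y^2 - 5*y - 3) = (y - 4)*(y - 1)*(y + 1)^2*(y^2 - 2*y - 3) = (y - 4)*(y - 3)*(y - 1)*(y + 1)^2*(y + 1)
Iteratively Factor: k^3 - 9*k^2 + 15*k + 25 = (k + 1)*(k^2 - 10*k + 25) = (k - 5)*(k + 1)*(k - 5)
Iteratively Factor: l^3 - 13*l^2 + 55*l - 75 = (l - 5)*(l^2 - 8*l + 15) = (l - 5)^2*(l - 3)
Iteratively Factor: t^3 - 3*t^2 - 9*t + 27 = (t + 3)*(t^2 - 6*t + 9) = (t - 3)*(t + 3)*(t - 3)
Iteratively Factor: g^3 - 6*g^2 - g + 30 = (g + 2)*(g^2 - 8*g + 15) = (g - 5)*(g + 2)*(g - 3)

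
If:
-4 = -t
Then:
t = 4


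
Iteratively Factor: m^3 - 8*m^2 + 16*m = (m - 4)*(m^2 - 4*m) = m*(m - 4)*(m - 4)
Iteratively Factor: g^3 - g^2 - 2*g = (g - 2)*(g^2 + g) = (g - 2)*(g + 1)*(g)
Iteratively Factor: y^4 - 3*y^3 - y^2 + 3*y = (y)*(y^3 - 3*y^2 - y + 3) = y*(y - 3)*(y^2 - 1) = y*(y - 3)*(y + 1)*(y - 1)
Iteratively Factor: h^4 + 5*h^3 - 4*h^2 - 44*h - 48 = (h + 2)*(h^3 + 3*h^2 - 10*h - 24) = (h + 2)^2*(h^2 + h - 12) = (h - 3)*(h + 2)^2*(h + 4)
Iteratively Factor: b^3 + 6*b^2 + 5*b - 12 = (b + 4)*(b^2 + 2*b - 3) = (b - 1)*(b + 4)*(b + 3)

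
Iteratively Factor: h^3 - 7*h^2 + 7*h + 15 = (h + 1)*(h^2 - 8*h + 15) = (h - 3)*(h + 1)*(h - 5)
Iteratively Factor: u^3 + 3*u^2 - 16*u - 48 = (u + 4)*(u^2 - u - 12) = (u + 3)*(u + 4)*(u - 4)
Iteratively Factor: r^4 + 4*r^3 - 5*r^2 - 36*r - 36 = (r - 3)*(r^3 + 7*r^2 + 16*r + 12) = (r - 3)*(r + 2)*(r^2 + 5*r + 6) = (r - 3)*(r + 2)*(r + 3)*(r + 2)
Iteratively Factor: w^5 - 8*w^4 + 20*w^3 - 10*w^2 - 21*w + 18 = (w - 1)*(w^4 - 7*w^3 + 13*w^2 + 3*w - 18) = (w - 3)*(w - 1)*(w^3 - 4*w^2 + w + 6) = (w - 3)^2*(w - 1)*(w^2 - w - 2) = (w - 3)^2*(w - 2)*(w - 1)*(w + 1)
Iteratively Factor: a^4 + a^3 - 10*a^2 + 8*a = (a - 2)*(a^3 + 3*a^2 - 4*a) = (a - 2)*(a + 4)*(a^2 - a) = a*(a - 2)*(a + 4)*(a - 1)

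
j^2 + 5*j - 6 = (j - 1)*(j + 6)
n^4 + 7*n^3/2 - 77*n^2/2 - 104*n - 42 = (n - 6)*(n + 1/2)*(n + 2)*(n + 7)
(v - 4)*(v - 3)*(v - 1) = v^3 - 8*v^2 + 19*v - 12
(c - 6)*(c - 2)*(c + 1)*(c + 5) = c^4 - 2*c^3 - 31*c^2 + 32*c + 60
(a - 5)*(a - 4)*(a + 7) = a^3 - 2*a^2 - 43*a + 140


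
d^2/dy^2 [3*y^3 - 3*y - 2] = 18*y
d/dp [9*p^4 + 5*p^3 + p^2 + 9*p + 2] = 36*p^3 + 15*p^2 + 2*p + 9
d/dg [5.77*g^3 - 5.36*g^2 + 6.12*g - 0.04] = 17.31*g^2 - 10.72*g + 6.12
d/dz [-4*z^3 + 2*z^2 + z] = -12*z^2 + 4*z + 1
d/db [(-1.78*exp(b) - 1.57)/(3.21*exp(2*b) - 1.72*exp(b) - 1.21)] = (5.7138*exp(2*b) + 10.0794*exp(b) - 0.5466)*exp(b)/(10.3041*exp(4*b) - 11.0424*exp(3*b) - 4.8098*exp(2*b) + 4.1624*exp(b) + 1.4641)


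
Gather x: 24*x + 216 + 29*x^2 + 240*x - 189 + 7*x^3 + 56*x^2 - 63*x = 7*x^3 + 85*x^2 + 201*x + 27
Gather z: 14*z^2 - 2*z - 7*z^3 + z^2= -7*z^3 + 15*z^2 - 2*z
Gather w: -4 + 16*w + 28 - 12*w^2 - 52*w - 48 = -12*w^2 - 36*w - 24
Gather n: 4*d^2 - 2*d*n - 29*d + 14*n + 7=4*d^2 - 29*d + n*(14 - 2*d) + 7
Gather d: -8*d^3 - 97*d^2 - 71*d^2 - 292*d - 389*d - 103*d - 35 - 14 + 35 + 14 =-8*d^3 - 168*d^2 - 784*d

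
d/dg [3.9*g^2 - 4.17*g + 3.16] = 7.8*g - 4.17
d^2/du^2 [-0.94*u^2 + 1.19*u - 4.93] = -1.88000000000000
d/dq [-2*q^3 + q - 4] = 1 - 6*q^2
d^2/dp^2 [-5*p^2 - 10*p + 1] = -10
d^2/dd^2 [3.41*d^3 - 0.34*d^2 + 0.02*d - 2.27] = 20.46*d - 0.68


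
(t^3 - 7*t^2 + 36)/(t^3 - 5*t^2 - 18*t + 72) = (t + 2)/(t + 4)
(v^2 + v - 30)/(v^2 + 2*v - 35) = (v + 6)/(v + 7)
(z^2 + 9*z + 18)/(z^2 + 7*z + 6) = (z + 3)/(z + 1)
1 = 1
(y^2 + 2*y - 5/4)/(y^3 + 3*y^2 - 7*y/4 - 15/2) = (2*y - 1)/(2*y^2 + y - 6)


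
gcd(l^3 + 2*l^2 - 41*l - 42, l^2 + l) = l + 1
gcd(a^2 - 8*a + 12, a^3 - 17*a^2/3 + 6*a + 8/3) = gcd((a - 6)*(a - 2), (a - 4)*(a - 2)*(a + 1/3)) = a - 2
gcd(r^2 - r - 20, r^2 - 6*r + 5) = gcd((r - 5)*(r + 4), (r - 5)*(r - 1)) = r - 5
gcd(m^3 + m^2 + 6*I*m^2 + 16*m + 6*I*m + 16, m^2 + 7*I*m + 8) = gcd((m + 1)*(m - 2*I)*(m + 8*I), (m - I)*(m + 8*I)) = m + 8*I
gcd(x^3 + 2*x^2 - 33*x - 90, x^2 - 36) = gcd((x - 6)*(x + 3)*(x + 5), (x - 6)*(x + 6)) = x - 6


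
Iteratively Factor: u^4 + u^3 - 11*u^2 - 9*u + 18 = (u + 3)*(u^3 - 2*u^2 - 5*u + 6) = (u + 2)*(u + 3)*(u^2 - 4*u + 3) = (u - 3)*(u + 2)*(u + 3)*(u - 1)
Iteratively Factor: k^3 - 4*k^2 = (k)*(k^2 - 4*k) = k^2*(k - 4)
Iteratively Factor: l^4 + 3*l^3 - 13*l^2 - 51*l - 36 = (l - 4)*(l^3 + 7*l^2 + 15*l + 9) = (l - 4)*(l + 3)*(l^2 + 4*l + 3) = (l - 4)*(l + 3)^2*(l + 1)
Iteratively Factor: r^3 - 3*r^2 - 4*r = (r - 4)*(r^2 + r) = r*(r - 4)*(r + 1)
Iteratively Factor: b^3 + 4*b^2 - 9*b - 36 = (b + 4)*(b^2 - 9) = (b - 3)*(b + 4)*(b + 3)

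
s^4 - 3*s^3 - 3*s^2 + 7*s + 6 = (s - 3)*(s - 2)*(s + 1)^2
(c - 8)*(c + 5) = c^2 - 3*c - 40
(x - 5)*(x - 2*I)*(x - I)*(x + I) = x^4 - 5*x^3 - 2*I*x^3 + x^2 + 10*I*x^2 - 5*x - 2*I*x + 10*I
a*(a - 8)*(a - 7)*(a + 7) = a^4 - 8*a^3 - 49*a^2 + 392*a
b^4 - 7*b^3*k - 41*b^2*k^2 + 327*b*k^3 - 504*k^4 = (b - 8*k)*(b - 3*k)^2*(b + 7*k)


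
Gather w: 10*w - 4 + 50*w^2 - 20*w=50*w^2 - 10*w - 4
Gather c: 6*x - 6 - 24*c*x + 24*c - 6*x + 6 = c*(24 - 24*x)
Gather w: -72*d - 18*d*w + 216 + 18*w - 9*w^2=-72*d - 9*w^2 + w*(18 - 18*d) + 216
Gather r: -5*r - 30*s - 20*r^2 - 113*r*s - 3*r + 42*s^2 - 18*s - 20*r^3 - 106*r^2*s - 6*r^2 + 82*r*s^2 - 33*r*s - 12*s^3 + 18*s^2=-20*r^3 + r^2*(-106*s - 26) + r*(82*s^2 - 146*s - 8) - 12*s^3 + 60*s^2 - 48*s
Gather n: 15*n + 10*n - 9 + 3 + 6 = 25*n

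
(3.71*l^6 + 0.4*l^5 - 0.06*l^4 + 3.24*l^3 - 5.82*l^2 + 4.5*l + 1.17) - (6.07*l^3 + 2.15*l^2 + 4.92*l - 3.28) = 3.71*l^6 + 0.4*l^5 - 0.06*l^4 - 2.83*l^3 - 7.97*l^2 - 0.42*l + 4.45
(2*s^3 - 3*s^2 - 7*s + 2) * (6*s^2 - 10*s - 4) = 12*s^5 - 38*s^4 - 20*s^3 + 94*s^2 + 8*s - 8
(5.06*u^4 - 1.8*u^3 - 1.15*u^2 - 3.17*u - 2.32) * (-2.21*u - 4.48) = -11.1826*u^5 - 18.6908*u^4 + 10.6055*u^3 + 12.1577*u^2 + 19.3288*u + 10.3936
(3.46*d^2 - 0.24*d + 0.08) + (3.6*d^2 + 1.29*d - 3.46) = 7.06*d^2 + 1.05*d - 3.38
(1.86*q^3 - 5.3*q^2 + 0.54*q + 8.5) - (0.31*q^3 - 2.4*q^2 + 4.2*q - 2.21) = 1.55*q^3 - 2.9*q^2 - 3.66*q + 10.71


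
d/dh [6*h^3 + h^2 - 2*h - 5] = 18*h^2 + 2*h - 2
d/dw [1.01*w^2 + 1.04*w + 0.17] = 2.02*w + 1.04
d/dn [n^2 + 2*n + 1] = 2*n + 2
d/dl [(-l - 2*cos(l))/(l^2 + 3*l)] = (l*(l + 3)*(2*sin(l) - 1) + (l + 2*cos(l))*(2*l + 3))/(l^2*(l + 3)^2)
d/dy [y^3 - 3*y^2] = 3*y*(y - 2)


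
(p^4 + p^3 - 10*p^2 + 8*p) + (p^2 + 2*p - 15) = p^4 + p^3 - 9*p^2 + 10*p - 15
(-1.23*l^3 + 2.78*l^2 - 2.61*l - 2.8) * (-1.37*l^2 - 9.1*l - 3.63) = 1.6851*l^5 + 7.3844*l^4 - 17.2574*l^3 + 17.4956*l^2 + 34.9543*l + 10.164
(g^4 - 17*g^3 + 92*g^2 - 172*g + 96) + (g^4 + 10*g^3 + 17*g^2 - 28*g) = 2*g^4 - 7*g^3 + 109*g^2 - 200*g + 96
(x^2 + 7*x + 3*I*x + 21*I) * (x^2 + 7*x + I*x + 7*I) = x^4 + 14*x^3 + 4*I*x^3 + 46*x^2 + 56*I*x^2 - 42*x + 196*I*x - 147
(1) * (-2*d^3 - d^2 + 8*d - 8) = -2*d^3 - d^2 + 8*d - 8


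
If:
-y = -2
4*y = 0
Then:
No Solution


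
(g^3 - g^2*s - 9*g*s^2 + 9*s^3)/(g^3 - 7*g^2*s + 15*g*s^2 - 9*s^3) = (-g - 3*s)/(-g + 3*s)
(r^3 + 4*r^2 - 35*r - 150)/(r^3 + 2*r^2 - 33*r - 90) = (r + 5)/(r + 3)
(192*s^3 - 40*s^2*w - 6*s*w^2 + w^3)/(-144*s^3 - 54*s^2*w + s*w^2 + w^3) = (-4*s + w)/(3*s + w)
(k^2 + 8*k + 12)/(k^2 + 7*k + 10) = (k + 6)/(k + 5)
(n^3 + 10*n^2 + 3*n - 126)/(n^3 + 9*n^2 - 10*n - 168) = (n - 3)/(n - 4)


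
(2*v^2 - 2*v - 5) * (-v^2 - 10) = -2*v^4 + 2*v^3 - 15*v^2 + 20*v + 50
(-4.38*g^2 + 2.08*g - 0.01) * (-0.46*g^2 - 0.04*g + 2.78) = 2.0148*g^4 - 0.7816*g^3 - 12.255*g^2 + 5.7828*g - 0.0278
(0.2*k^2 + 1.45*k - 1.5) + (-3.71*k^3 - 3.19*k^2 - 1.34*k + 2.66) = -3.71*k^3 - 2.99*k^2 + 0.11*k + 1.16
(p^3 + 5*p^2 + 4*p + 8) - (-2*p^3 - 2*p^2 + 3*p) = 3*p^3 + 7*p^2 + p + 8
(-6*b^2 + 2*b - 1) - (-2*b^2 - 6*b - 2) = -4*b^2 + 8*b + 1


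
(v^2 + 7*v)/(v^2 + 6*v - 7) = v/(v - 1)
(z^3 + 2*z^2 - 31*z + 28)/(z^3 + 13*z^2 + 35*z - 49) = (z - 4)/(z + 7)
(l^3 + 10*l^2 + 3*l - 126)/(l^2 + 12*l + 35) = (l^2 + 3*l - 18)/(l + 5)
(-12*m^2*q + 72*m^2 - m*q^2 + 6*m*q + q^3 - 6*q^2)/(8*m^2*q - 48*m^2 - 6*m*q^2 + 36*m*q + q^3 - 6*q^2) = (3*m + q)/(-2*m + q)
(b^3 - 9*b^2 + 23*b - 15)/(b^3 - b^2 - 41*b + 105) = (b - 1)/(b + 7)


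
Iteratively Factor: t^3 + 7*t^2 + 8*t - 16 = (t + 4)*(t^2 + 3*t - 4) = (t + 4)^2*(t - 1)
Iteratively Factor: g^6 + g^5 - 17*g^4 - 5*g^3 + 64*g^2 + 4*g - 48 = (g - 3)*(g^5 + 4*g^4 - 5*g^3 - 20*g^2 + 4*g + 16) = (g - 3)*(g - 2)*(g^4 + 6*g^3 + 7*g^2 - 6*g - 8) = (g - 3)*(g - 2)*(g + 4)*(g^3 + 2*g^2 - g - 2) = (g - 3)*(g - 2)*(g + 1)*(g + 4)*(g^2 + g - 2) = (g - 3)*(g - 2)*(g + 1)*(g + 2)*(g + 4)*(g - 1)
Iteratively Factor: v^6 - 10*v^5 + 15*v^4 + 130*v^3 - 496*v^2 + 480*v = (v)*(v^5 - 10*v^4 + 15*v^3 + 130*v^2 - 496*v + 480) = v*(v - 2)*(v^4 - 8*v^3 - v^2 + 128*v - 240) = v*(v - 4)*(v - 2)*(v^3 - 4*v^2 - 17*v + 60) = v*(v - 4)*(v - 2)*(v + 4)*(v^2 - 8*v + 15) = v*(v - 4)*(v - 3)*(v - 2)*(v + 4)*(v - 5)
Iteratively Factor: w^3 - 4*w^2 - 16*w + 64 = (w + 4)*(w^2 - 8*w + 16) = (w - 4)*(w + 4)*(w - 4)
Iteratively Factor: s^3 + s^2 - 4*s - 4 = (s + 1)*(s^2 - 4) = (s - 2)*(s + 1)*(s + 2)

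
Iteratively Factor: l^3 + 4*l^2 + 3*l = (l + 3)*(l^2 + l) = l*(l + 3)*(l + 1)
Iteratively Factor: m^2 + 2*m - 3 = (m + 3)*(m - 1)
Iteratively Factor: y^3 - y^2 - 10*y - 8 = (y + 2)*(y^2 - 3*y - 4) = (y + 1)*(y + 2)*(y - 4)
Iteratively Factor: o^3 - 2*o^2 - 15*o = (o)*(o^2 - 2*o - 15) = o*(o - 5)*(o + 3)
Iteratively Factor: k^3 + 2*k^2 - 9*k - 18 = (k - 3)*(k^2 + 5*k + 6) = (k - 3)*(k + 3)*(k + 2)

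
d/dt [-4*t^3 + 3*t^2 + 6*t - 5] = -12*t^2 + 6*t + 6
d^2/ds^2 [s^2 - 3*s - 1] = 2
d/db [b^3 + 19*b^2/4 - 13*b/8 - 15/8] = 3*b^2 + 19*b/2 - 13/8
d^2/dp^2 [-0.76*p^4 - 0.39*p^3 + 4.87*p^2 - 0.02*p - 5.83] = -9.12*p^2 - 2.34*p + 9.74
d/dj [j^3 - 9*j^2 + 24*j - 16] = 3*j^2 - 18*j + 24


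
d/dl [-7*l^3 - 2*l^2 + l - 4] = -21*l^2 - 4*l + 1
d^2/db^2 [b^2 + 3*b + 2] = 2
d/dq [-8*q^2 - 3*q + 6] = -16*q - 3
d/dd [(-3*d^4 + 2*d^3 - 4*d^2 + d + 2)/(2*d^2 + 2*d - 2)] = (-6*d^5 - 7*d^4 + 16*d^3 - 11*d^2 + 4*d - 3)/(2*(d^4 + 2*d^3 - d^2 - 2*d + 1))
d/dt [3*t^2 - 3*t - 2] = 6*t - 3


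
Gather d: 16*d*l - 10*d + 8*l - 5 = d*(16*l - 10) + 8*l - 5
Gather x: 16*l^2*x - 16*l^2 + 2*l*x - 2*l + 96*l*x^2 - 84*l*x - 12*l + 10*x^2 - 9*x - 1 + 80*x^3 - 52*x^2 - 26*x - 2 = -16*l^2 - 14*l + 80*x^3 + x^2*(96*l - 42) + x*(16*l^2 - 82*l - 35) - 3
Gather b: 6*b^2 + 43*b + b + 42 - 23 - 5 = 6*b^2 + 44*b + 14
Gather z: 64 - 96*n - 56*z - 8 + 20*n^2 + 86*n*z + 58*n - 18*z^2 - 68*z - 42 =20*n^2 - 38*n - 18*z^2 + z*(86*n - 124) + 14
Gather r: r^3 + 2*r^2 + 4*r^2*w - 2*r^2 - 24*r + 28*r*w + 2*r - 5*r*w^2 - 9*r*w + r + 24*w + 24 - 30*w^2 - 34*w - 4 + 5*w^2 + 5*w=r^3 + 4*r^2*w + r*(-5*w^2 + 19*w - 21) - 25*w^2 - 5*w + 20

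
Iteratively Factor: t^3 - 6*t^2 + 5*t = (t - 1)*(t^2 - 5*t) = (t - 5)*(t - 1)*(t)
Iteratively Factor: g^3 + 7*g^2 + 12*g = (g + 3)*(g^2 + 4*g) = g*(g + 3)*(g + 4)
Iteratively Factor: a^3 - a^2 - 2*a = (a + 1)*(a^2 - 2*a) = (a - 2)*(a + 1)*(a)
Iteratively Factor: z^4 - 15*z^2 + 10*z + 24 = (z - 3)*(z^3 + 3*z^2 - 6*z - 8) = (z - 3)*(z + 4)*(z^2 - z - 2) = (z - 3)*(z - 2)*(z + 4)*(z + 1)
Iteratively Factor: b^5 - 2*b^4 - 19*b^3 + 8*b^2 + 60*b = (b - 5)*(b^4 + 3*b^3 - 4*b^2 - 12*b) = b*(b - 5)*(b^3 + 3*b^2 - 4*b - 12) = b*(b - 5)*(b + 3)*(b^2 - 4) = b*(b - 5)*(b + 2)*(b + 3)*(b - 2)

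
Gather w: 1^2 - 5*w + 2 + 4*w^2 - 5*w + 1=4*w^2 - 10*w + 4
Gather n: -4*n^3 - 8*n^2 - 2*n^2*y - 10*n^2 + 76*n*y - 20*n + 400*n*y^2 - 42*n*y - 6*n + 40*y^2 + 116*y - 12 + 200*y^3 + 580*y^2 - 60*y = -4*n^3 + n^2*(-2*y - 18) + n*(400*y^2 + 34*y - 26) + 200*y^3 + 620*y^2 + 56*y - 12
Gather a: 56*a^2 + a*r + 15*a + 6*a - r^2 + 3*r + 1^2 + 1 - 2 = 56*a^2 + a*(r + 21) - r^2 + 3*r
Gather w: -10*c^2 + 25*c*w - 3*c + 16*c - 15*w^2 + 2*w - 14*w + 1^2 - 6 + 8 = -10*c^2 + 13*c - 15*w^2 + w*(25*c - 12) + 3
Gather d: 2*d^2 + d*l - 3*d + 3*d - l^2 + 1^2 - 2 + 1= 2*d^2 + d*l - l^2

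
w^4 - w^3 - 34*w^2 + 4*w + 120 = (w - 6)*(w - 2)*(w + 2)*(w + 5)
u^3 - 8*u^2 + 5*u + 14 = (u - 7)*(u - 2)*(u + 1)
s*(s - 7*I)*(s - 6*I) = s^3 - 13*I*s^2 - 42*s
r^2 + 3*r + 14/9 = (r + 2/3)*(r + 7/3)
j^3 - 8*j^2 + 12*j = j*(j - 6)*(j - 2)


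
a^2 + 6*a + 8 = (a + 2)*(a + 4)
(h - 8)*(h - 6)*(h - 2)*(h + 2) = h^4 - 14*h^3 + 44*h^2 + 56*h - 192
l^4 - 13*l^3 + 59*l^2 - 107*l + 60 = (l - 5)*(l - 4)*(l - 3)*(l - 1)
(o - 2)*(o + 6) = o^2 + 4*o - 12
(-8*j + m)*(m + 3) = -8*j*m - 24*j + m^2 + 3*m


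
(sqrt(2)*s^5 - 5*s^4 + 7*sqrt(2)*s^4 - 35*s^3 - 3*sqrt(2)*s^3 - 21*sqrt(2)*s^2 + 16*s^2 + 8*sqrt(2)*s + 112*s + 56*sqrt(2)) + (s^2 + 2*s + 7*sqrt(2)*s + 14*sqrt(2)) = sqrt(2)*s^5 - 5*s^4 + 7*sqrt(2)*s^4 - 35*s^3 - 3*sqrt(2)*s^3 - 21*sqrt(2)*s^2 + 17*s^2 + 15*sqrt(2)*s + 114*s + 70*sqrt(2)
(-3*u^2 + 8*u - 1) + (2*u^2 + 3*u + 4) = -u^2 + 11*u + 3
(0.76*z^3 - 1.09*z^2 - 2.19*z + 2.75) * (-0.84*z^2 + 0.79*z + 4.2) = -0.6384*z^5 + 1.516*z^4 + 4.1705*z^3 - 8.6181*z^2 - 7.0255*z + 11.55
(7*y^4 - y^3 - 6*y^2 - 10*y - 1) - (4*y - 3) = 7*y^4 - y^3 - 6*y^2 - 14*y + 2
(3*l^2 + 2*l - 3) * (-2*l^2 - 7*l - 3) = -6*l^4 - 25*l^3 - 17*l^2 + 15*l + 9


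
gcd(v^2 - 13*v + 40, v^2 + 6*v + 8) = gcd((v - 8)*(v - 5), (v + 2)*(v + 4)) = 1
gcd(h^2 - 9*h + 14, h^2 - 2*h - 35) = h - 7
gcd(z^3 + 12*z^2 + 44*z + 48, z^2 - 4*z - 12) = z + 2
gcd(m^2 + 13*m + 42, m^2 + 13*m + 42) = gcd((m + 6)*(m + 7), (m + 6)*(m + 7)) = m^2 + 13*m + 42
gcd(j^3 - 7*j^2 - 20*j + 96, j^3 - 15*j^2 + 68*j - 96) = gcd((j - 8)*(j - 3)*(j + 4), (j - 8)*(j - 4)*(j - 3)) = j^2 - 11*j + 24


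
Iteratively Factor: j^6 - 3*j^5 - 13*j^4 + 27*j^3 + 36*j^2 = (j + 3)*(j^5 - 6*j^4 + 5*j^3 + 12*j^2) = (j - 3)*(j + 3)*(j^4 - 3*j^3 - 4*j^2) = (j - 3)*(j + 1)*(j + 3)*(j^3 - 4*j^2) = (j - 4)*(j - 3)*(j + 1)*(j + 3)*(j^2) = j*(j - 4)*(j - 3)*(j + 1)*(j + 3)*(j)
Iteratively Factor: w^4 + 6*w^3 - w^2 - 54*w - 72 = (w + 3)*(w^3 + 3*w^2 - 10*w - 24) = (w - 3)*(w + 3)*(w^2 + 6*w + 8) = (w - 3)*(w + 3)*(w + 4)*(w + 2)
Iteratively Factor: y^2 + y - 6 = (y - 2)*(y + 3)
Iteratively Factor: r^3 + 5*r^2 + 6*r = (r)*(r^2 + 5*r + 6) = r*(r + 2)*(r + 3)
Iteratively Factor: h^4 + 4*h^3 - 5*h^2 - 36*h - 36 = (h + 2)*(h^3 + 2*h^2 - 9*h - 18) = (h + 2)*(h + 3)*(h^2 - h - 6) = (h + 2)^2*(h + 3)*(h - 3)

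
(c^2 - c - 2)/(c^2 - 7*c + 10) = (c + 1)/(c - 5)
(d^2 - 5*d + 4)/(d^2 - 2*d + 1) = (d - 4)/(d - 1)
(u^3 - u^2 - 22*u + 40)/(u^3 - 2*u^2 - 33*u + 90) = (u^3 - u^2 - 22*u + 40)/(u^3 - 2*u^2 - 33*u + 90)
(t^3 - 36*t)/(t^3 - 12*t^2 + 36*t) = (t + 6)/(t - 6)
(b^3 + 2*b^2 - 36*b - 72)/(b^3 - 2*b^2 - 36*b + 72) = (b + 2)/(b - 2)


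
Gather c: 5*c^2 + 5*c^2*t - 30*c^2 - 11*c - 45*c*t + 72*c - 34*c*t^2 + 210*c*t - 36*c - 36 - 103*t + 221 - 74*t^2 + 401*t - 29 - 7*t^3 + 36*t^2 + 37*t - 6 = c^2*(5*t - 25) + c*(-34*t^2 + 165*t + 25) - 7*t^3 - 38*t^2 + 335*t + 150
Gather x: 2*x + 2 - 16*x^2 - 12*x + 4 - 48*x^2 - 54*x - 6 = -64*x^2 - 64*x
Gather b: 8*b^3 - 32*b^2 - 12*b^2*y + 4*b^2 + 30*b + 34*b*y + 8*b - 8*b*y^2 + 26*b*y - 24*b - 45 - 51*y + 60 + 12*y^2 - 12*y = 8*b^3 + b^2*(-12*y - 28) + b*(-8*y^2 + 60*y + 14) + 12*y^2 - 63*y + 15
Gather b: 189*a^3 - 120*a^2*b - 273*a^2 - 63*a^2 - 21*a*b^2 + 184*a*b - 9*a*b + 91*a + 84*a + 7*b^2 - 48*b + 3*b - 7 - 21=189*a^3 - 336*a^2 + 175*a + b^2*(7 - 21*a) + b*(-120*a^2 + 175*a - 45) - 28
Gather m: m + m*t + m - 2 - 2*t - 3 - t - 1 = m*(t + 2) - 3*t - 6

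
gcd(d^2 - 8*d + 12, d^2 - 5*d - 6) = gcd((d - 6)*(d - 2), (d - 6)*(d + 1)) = d - 6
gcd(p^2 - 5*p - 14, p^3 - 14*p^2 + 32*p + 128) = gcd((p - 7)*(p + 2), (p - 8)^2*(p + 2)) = p + 2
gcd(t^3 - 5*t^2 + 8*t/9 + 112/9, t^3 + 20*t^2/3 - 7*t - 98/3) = t - 7/3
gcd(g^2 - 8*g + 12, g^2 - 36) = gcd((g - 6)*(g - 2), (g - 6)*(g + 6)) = g - 6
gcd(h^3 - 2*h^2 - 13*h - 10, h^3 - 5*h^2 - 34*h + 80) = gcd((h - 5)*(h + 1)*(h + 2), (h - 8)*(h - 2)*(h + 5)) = 1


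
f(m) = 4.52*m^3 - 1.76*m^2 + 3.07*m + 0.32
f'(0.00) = 3.07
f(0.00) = 0.32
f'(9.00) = 1069.75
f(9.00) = 3180.47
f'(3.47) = 154.13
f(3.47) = 178.64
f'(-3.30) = 162.35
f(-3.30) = -191.41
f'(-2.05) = 67.27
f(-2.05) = -52.31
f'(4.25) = 233.04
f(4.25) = 328.56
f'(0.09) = 2.86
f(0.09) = 0.59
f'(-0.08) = 3.44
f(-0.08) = 0.06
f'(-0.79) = 14.31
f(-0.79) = -5.43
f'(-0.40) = 6.65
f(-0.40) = -1.48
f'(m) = 13.56*m^2 - 3.52*m + 3.07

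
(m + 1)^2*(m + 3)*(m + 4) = m^4 + 9*m^3 + 27*m^2 + 31*m + 12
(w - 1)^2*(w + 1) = w^3 - w^2 - w + 1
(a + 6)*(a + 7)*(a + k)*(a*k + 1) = a^4*k + a^3*k^2 + 13*a^3*k + a^3 + 13*a^2*k^2 + 43*a^2*k + 13*a^2 + 42*a*k^2 + 13*a*k + 42*a + 42*k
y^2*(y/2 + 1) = y^3/2 + y^2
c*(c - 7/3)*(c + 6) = c^3 + 11*c^2/3 - 14*c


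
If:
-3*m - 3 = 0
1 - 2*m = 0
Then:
No Solution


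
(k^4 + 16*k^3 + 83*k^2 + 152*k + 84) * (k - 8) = k^5 + 8*k^4 - 45*k^3 - 512*k^2 - 1132*k - 672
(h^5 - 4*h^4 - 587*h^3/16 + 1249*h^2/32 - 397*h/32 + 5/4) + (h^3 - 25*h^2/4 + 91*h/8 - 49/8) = h^5 - 4*h^4 - 571*h^3/16 + 1049*h^2/32 - 33*h/32 - 39/8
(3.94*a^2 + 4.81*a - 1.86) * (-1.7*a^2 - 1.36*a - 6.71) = -6.698*a^4 - 13.5354*a^3 - 29.817*a^2 - 29.7455*a + 12.4806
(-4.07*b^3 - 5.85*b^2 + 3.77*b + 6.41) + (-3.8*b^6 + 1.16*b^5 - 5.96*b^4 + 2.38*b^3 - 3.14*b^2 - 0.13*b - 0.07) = -3.8*b^6 + 1.16*b^5 - 5.96*b^4 - 1.69*b^3 - 8.99*b^2 + 3.64*b + 6.34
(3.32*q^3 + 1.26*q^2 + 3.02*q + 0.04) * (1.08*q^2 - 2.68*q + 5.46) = 3.5856*q^5 - 7.5368*q^4 + 18.012*q^3 - 1.1708*q^2 + 16.382*q + 0.2184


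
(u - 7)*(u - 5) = u^2 - 12*u + 35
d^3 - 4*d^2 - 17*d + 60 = (d - 5)*(d - 3)*(d + 4)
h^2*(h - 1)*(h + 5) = h^4 + 4*h^3 - 5*h^2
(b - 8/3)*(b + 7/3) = b^2 - b/3 - 56/9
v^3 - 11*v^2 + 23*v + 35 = (v - 7)*(v - 5)*(v + 1)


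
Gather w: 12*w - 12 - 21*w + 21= 9 - 9*w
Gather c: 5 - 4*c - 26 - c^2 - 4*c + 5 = -c^2 - 8*c - 16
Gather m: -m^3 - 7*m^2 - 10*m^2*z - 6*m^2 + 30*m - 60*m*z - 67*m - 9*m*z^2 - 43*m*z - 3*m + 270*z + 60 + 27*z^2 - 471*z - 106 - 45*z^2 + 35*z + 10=-m^3 + m^2*(-10*z - 13) + m*(-9*z^2 - 103*z - 40) - 18*z^2 - 166*z - 36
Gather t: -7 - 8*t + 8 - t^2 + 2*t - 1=-t^2 - 6*t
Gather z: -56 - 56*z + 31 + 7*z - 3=-49*z - 28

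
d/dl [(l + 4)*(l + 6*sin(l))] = l + (l + 4)*(6*cos(l) + 1) + 6*sin(l)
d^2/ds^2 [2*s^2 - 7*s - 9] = 4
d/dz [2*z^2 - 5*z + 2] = 4*z - 5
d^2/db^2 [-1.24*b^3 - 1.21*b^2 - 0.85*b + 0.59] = -7.44*b - 2.42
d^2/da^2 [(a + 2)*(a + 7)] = 2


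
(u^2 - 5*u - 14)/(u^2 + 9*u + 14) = (u - 7)/(u + 7)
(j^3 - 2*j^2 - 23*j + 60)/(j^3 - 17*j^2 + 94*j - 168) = (j^2 + 2*j - 15)/(j^2 - 13*j + 42)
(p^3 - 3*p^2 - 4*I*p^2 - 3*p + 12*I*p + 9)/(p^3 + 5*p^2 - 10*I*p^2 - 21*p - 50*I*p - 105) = (p^2 - p*(3 + I) + 3*I)/(p^2 + p*(5 - 7*I) - 35*I)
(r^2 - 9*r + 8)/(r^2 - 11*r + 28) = (r^2 - 9*r + 8)/(r^2 - 11*r + 28)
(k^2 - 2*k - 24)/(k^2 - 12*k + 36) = (k + 4)/(k - 6)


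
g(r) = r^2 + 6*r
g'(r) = 2*r + 6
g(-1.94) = -7.88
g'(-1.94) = 2.12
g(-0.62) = -3.34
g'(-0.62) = 4.76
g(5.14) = 57.26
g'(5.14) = 16.28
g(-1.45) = -6.60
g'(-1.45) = 3.10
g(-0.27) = -1.55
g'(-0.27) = 5.46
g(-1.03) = -5.12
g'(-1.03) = 3.94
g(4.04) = 40.56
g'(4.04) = 14.08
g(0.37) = 2.36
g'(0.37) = 6.74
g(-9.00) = 27.00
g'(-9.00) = -12.00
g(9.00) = 135.00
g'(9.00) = 24.00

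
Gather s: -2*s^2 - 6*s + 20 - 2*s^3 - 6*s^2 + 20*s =-2*s^3 - 8*s^2 + 14*s + 20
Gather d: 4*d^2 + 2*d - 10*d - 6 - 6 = 4*d^2 - 8*d - 12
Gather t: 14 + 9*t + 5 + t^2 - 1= t^2 + 9*t + 18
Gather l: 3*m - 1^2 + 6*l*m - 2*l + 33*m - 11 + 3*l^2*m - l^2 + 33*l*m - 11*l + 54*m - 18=l^2*(3*m - 1) + l*(39*m - 13) + 90*m - 30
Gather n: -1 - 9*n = -9*n - 1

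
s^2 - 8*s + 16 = (s - 4)^2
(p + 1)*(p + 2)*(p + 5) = p^3 + 8*p^2 + 17*p + 10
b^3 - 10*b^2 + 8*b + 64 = (b - 8)*(b - 4)*(b + 2)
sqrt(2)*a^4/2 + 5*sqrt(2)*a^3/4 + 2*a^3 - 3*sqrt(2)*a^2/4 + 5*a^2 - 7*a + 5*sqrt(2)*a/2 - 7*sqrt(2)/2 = (a - 1)*(a + 7/2)*(a + sqrt(2))*(sqrt(2)*a/2 + 1)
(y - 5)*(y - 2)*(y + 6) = y^3 - y^2 - 32*y + 60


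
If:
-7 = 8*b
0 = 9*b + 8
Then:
No Solution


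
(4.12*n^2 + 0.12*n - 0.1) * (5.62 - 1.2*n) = -4.944*n^3 + 23.0104*n^2 + 0.7944*n - 0.562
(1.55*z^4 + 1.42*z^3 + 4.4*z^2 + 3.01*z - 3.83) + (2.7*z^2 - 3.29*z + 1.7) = 1.55*z^4 + 1.42*z^3 + 7.1*z^2 - 0.28*z - 2.13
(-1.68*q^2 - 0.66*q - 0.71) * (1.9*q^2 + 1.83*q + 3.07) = -3.192*q^4 - 4.3284*q^3 - 7.7144*q^2 - 3.3255*q - 2.1797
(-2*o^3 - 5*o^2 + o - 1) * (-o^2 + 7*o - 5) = 2*o^5 - 9*o^4 - 26*o^3 + 33*o^2 - 12*o + 5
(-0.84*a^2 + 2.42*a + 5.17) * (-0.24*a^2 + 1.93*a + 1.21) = 0.2016*a^4 - 2.202*a^3 + 2.4134*a^2 + 12.9063*a + 6.2557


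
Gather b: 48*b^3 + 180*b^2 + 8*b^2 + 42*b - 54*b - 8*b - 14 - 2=48*b^3 + 188*b^2 - 20*b - 16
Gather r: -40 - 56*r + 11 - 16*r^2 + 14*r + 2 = -16*r^2 - 42*r - 27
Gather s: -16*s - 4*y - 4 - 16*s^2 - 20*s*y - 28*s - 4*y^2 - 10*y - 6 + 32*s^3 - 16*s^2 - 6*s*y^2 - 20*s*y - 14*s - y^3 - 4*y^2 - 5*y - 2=32*s^3 - 32*s^2 + s*(-6*y^2 - 40*y - 58) - y^3 - 8*y^2 - 19*y - 12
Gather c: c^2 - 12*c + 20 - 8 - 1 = c^2 - 12*c + 11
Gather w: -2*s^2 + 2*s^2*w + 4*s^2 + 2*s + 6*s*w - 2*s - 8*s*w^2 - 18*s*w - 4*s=2*s^2 - 8*s*w^2 - 4*s + w*(2*s^2 - 12*s)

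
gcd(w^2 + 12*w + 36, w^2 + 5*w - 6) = w + 6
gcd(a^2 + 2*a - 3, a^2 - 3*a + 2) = a - 1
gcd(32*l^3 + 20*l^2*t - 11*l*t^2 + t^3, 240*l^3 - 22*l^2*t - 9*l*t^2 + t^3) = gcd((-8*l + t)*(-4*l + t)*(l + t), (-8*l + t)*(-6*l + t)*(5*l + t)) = -8*l + t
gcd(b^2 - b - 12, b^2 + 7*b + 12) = b + 3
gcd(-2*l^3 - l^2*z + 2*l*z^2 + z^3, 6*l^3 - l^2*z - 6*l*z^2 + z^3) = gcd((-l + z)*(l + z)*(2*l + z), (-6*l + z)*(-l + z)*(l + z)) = -l^2 + z^2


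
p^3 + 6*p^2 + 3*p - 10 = (p - 1)*(p + 2)*(p + 5)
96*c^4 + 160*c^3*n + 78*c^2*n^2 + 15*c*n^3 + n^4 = (c + n)*(4*c + n)^2*(6*c + n)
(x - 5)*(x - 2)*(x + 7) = x^3 - 39*x + 70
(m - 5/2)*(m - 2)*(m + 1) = m^3 - 7*m^2/2 + m/2 + 5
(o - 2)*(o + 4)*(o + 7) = o^3 + 9*o^2 + 6*o - 56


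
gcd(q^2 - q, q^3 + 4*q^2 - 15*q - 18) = 1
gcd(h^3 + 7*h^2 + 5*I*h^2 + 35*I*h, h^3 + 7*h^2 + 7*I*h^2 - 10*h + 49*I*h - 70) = h^2 + h*(7 + 5*I) + 35*I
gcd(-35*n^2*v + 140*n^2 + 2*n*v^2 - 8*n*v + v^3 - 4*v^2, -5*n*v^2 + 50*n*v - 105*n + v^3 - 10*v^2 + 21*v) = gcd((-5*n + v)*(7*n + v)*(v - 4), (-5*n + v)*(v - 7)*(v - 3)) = -5*n + v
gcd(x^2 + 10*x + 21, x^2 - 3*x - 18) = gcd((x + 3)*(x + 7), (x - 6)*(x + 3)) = x + 3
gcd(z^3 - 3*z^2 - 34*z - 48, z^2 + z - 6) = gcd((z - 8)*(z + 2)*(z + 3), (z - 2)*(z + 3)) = z + 3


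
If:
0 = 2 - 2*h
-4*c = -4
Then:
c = 1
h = 1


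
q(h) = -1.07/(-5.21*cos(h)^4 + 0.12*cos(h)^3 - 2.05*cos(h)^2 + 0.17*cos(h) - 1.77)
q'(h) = -1.07*(-20.84*sin(h)*cos(h)^3 + 0.36*sin(h)*cos(h)^2 - 4.1*sin(h)*cos(h) + 0.17*sin(h))/(-5.21*cos(h)^4 + 0.12*cos(h)^3 - 2.05*cos(h)^2 + 0.17*cos(h) - 1.77)^2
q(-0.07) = 0.12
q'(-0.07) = -0.02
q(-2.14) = 0.37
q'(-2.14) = 0.61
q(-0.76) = 0.26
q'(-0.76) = -0.46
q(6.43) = 0.13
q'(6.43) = 0.05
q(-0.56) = 0.19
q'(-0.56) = -0.27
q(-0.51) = 0.17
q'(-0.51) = -0.24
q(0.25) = 0.13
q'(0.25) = 0.09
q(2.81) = 0.13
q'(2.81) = -0.12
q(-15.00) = 0.22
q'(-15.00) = 0.37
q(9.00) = 0.15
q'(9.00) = -0.16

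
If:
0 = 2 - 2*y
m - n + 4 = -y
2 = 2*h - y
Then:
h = 3/2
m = n - 5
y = 1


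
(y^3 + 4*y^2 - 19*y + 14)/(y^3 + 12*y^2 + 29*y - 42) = (y - 2)/(y + 6)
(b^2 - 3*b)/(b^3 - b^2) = (b - 3)/(b*(b - 1))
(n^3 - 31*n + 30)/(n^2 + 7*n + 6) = (n^2 - 6*n + 5)/(n + 1)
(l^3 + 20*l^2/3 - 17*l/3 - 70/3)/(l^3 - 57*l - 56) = (3*l^2 - l - 10)/(3*(l^2 - 7*l - 8))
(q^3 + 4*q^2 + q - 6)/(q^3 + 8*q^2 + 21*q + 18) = (q - 1)/(q + 3)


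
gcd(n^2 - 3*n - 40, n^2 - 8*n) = n - 8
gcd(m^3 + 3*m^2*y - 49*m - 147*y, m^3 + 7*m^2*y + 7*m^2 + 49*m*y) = m + 7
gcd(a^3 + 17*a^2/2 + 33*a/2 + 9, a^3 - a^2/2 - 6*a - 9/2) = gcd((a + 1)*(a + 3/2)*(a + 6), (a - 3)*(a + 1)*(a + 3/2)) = a^2 + 5*a/2 + 3/2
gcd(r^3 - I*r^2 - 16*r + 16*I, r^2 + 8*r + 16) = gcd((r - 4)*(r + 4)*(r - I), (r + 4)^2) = r + 4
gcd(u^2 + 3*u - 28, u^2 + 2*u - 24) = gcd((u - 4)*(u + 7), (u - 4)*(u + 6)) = u - 4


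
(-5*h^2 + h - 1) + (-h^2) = -6*h^2 + h - 1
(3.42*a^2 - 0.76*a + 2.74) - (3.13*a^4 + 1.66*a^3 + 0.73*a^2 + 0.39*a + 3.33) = -3.13*a^4 - 1.66*a^3 + 2.69*a^2 - 1.15*a - 0.59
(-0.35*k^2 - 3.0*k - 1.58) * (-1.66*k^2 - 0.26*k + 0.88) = 0.581*k^4 + 5.071*k^3 + 3.0948*k^2 - 2.2292*k - 1.3904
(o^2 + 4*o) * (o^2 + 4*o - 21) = o^4 + 8*o^3 - 5*o^2 - 84*o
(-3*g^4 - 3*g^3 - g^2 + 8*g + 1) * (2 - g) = 3*g^5 - 3*g^4 - 5*g^3 - 10*g^2 + 15*g + 2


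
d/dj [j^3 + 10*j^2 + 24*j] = 3*j^2 + 20*j + 24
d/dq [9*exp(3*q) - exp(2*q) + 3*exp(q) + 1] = (27*exp(2*q) - 2*exp(q) + 3)*exp(q)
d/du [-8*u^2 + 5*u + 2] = 5 - 16*u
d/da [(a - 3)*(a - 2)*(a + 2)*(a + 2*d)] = 4*a^3 + 6*a^2*d - 9*a^2 - 12*a*d - 8*a - 8*d + 12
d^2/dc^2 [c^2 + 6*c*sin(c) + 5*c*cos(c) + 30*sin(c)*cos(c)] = -6*c*sin(c) - 5*c*cos(c) - 10*sin(c) - 60*sin(2*c) + 12*cos(c) + 2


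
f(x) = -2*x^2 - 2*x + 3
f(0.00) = 3.00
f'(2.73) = -12.92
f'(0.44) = -3.76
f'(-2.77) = 9.08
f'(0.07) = -2.28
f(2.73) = -17.37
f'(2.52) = -12.08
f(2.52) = -14.74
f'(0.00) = -2.00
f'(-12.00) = 46.00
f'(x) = -4*x - 2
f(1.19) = -2.21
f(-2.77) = -6.81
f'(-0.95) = 1.80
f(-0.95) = 3.10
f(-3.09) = -9.92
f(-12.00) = -261.00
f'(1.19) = -6.76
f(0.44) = 1.73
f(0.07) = 2.85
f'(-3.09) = 10.36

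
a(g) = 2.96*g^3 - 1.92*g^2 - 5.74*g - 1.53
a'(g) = 8.88*g^2 - 3.84*g - 5.74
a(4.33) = 177.92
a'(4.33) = 144.12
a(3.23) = 59.65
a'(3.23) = 74.50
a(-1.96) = -19.94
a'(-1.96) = 35.90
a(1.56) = -3.92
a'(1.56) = 9.88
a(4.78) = 250.44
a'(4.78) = 178.80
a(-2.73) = -60.39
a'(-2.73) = 70.92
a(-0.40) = 0.27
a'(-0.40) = -2.78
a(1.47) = -4.71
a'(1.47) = 7.80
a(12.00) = 4767.99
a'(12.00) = 1226.90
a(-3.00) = -81.51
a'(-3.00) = 85.70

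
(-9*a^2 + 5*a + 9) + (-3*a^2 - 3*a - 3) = -12*a^2 + 2*a + 6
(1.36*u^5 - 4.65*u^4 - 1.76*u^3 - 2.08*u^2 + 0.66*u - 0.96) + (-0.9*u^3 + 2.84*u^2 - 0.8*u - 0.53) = 1.36*u^5 - 4.65*u^4 - 2.66*u^3 + 0.76*u^2 - 0.14*u - 1.49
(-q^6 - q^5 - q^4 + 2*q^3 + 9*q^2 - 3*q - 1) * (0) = 0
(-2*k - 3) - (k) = -3*k - 3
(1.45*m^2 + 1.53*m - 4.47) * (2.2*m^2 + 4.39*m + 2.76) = 3.19*m^4 + 9.7315*m^3 + 0.8847*m^2 - 15.4005*m - 12.3372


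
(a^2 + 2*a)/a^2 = (a + 2)/a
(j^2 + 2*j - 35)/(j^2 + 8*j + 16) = (j^2 + 2*j - 35)/(j^2 + 8*j + 16)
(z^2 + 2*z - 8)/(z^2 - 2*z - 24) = (z - 2)/(z - 6)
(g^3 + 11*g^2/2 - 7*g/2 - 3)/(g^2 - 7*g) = (2*g^3 + 11*g^2 - 7*g - 6)/(2*g*(g - 7))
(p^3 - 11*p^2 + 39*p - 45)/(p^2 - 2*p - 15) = (p^2 - 6*p + 9)/(p + 3)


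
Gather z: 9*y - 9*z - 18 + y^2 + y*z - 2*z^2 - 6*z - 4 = y^2 + 9*y - 2*z^2 + z*(y - 15) - 22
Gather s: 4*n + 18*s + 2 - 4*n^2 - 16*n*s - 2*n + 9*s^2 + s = -4*n^2 + 2*n + 9*s^2 + s*(19 - 16*n) + 2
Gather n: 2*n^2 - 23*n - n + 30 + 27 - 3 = 2*n^2 - 24*n + 54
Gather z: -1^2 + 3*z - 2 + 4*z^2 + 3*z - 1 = 4*z^2 + 6*z - 4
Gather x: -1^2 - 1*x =-x - 1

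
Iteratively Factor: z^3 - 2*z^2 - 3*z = (z - 3)*(z^2 + z) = z*(z - 3)*(z + 1)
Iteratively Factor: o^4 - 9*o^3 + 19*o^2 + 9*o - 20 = (o - 1)*(o^3 - 8*o^2 + 11*o + 20) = (o - 5)*(o - 1)*(o^2 - 3*o - 4) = (o - 5)*(o - 1)*(o + 1)*(o - 4)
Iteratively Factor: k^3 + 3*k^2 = (k)*(k^2 + 3*k) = k^2*(k + 3)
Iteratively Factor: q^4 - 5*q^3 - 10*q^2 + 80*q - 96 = (q - 3)*(q^3 - 2*q^2 - 16*q + 32) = (q - 4)*(q - 3)*(q^2 + 2*q - 8) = (q - 4)*(q - 3)*(q - 2)*(q + 4)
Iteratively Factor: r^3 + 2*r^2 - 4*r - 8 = (r + 2)*(r^2 - 4) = (r - 2)*(r + 2)*(r + 2)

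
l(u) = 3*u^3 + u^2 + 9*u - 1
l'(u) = 9*u^2 + 2*u + 9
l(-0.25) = -3.23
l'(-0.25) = 9.06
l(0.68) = 6.53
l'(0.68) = 14.52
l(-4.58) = -309.46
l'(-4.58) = 188.63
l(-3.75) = -178.89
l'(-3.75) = 128.06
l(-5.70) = -575.39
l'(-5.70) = 290.01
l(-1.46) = -21.34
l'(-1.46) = 25.26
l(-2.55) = -67.19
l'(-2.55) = 62.42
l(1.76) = 34.29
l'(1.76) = 40.40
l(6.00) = 737.00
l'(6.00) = 345.00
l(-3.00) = -100.00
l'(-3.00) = 84.00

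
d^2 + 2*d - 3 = (d - 1)*(d + 3)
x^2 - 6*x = x*(x - 6)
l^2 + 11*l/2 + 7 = (l + 2)*(l + 7/2)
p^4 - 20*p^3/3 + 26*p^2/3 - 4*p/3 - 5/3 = (p - 5)*(p - 1)^2*(p + 1/3)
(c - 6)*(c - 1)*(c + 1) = c^3 - 6*c^2 - c + 6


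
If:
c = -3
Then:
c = -3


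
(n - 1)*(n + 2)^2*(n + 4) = n^4 + 7*n^3 + 12*n^2 - 4*n - 16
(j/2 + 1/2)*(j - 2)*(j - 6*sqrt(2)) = j^3/2 - 3*sqrt(2)*j^2 - j^2/2 - j + 3*sqrt(2)*j + 6*sqrt(2)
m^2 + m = m*(m + 1)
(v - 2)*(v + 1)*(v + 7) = v^3 + 6*v^2 - 9*v - 14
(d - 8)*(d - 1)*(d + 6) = d^3 - 3*d^2 - 46*d + 48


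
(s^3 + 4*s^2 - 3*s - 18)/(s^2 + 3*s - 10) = (s^2 + 6*s + 9)/(s + 5)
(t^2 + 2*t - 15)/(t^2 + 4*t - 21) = (t + 5)/(t + 7)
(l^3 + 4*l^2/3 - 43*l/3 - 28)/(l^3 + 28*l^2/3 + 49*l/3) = (l^2 - l - 12)/(l*(l + 7))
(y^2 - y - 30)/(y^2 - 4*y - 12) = (y + 5)/(y + 2)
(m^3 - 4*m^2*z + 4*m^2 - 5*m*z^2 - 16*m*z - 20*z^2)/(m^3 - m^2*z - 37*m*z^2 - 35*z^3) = (-m^2 + 5*m*z - 4*m + 20*z)/(-m^2 + 2*m*z + 35*z^2)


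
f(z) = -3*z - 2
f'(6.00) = -3.00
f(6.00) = -20.00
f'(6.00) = -3.00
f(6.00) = -20.00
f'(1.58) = -3.00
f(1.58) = -6.74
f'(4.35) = -3.00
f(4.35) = -15.05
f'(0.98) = -3.00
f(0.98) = -4.94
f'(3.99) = -3.00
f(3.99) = -13.97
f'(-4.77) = -3.00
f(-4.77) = 12.31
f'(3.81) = -3.00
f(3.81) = -13.43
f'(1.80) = -3.00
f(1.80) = -7.40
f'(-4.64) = -3.00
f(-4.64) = 11.92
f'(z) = -3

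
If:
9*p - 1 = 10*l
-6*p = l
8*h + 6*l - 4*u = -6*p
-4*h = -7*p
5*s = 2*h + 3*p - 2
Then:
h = 7/276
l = -2/23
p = 1/69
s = -263/690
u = -4/69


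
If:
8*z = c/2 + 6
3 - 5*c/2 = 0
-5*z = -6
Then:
No Solution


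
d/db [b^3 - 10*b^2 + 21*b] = 3*b^2 - 20*b + 21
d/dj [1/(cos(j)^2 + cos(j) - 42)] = (2*cos(j) + 1)*sin(j)/(cos(j)^2 + cos(j) - 42)^2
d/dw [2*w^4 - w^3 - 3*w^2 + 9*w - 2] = 8*w^3 - 3*w^2 - 6*w + 9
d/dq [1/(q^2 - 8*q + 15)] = 2*(4 - q)/(q^2 - 8*q + 15)^2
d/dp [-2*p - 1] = -2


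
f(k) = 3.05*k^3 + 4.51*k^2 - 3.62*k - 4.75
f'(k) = 9.15*k^2 + 9.02*k - 3.62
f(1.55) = 11.83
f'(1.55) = 32.34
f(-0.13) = -4.21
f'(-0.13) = -4.64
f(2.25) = 44.68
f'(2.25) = 63.00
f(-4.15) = -130.05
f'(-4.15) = 116.53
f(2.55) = 65.92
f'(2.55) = 78.88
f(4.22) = 289.50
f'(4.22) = 197.39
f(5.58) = 645.39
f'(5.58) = 331.61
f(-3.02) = -36.69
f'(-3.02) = 52.59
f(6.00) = 794.69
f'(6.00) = 379.90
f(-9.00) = -1830.31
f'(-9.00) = 656.35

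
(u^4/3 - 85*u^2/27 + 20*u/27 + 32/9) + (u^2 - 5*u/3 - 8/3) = u^4/3 - 58*u^2/27 - 25*u/27 + 8/9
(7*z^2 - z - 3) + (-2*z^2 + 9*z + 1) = 5*z^2 + 8*z - 2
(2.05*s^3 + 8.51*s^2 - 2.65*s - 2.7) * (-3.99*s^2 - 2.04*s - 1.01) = -8.1795*s^5 - 38.1369*s^4 - 8.8574*s^3 + 7.5839*s^2 + 8.1845*s + 2.727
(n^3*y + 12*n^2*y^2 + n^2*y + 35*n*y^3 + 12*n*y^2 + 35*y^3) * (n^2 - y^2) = n^5*y + 12*n^4*y^2 + n^4*y + 34*n^3*y^3 + 12*n^3*y^2 - 12*n^2*y^4 + 34*n^2*y^3 - 35*n*y^5 - 12*n*y^4 - 35*y^5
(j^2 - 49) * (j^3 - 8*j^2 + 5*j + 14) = j^5 - 8*j^4 - 44*j^3 + 406*j^2 - 245*j - 686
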